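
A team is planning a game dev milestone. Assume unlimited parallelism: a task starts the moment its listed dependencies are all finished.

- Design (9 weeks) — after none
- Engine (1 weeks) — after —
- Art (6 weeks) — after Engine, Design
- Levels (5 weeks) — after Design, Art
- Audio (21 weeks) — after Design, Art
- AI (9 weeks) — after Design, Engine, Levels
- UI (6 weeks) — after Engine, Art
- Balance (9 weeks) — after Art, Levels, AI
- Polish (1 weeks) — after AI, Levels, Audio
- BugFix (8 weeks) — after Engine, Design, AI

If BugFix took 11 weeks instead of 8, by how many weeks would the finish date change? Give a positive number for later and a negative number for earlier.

2

The binding path is Design→Art→Levels→AI→Balance = 9+6+5+9+9 = 38; finish at 38 weeks.
BugFix is off the critical path — its longest chain is 37 weeks, giving 1 of slack.
New critical path: Design→Art→Levels→AI→BugFix = 9+6+5+9+11 = 40 ⇒ 40 weeks.
Change in finish: 40 − 38 = +2 weeks.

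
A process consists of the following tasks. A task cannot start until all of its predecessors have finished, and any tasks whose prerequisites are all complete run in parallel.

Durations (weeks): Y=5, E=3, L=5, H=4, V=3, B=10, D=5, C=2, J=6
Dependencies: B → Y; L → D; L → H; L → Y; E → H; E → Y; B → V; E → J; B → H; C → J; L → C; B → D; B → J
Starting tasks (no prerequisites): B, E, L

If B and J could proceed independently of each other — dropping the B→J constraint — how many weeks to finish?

Before: longest chain B→J = 10+6 = 16, finish 16.
Without B→J, J's earliest start moves from 10 to 7.
New critical path: B→Y = 10+5 = 15 ⇒ 15 weeks.

15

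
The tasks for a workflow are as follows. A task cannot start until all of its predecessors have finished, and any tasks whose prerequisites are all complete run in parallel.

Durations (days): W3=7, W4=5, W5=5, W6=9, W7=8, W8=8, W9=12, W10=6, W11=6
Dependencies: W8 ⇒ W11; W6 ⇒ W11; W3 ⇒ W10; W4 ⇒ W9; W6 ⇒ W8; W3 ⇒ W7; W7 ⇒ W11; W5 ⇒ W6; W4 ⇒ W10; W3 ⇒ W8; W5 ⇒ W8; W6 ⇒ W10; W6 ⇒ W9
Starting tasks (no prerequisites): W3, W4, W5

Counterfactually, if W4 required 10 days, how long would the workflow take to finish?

28

Critical path before the change: W5→W6→W8→W11 = 5+9+8+6 = 28 giving 28 days.
W4 is off the critical path — its longest chain is 17 days, giving 11 of slack.
That remains the longest chain; total 28 days.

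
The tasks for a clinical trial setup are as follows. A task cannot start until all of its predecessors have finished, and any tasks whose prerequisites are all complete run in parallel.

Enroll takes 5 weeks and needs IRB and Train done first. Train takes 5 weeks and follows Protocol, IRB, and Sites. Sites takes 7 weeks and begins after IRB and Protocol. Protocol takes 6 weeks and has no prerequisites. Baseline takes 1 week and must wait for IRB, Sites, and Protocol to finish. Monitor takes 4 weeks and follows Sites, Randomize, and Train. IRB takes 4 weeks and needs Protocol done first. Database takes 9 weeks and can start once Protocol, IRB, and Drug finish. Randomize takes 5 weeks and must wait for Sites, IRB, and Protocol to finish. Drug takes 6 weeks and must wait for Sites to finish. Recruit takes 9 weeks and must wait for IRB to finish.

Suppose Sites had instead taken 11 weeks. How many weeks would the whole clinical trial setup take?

As given, the longest chain is Protocol→IRB→Sites→Drug→Database = 6+4+7+6+9 = 32, so the finish is 32 weeks.
Sites lies on that path, so at 11 weeks the path becomes 36 weeks.
That remains the longest chain; total 36 weeks.

36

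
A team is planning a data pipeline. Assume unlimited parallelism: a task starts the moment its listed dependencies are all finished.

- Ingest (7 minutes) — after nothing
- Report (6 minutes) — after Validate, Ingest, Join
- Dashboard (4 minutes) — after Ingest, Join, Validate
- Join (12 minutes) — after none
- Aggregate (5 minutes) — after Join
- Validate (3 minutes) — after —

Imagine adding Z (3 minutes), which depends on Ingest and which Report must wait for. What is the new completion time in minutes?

Originally the job takes 18 minutes.
With Z inserted, Report now waits for max(Validate, Ingest, Join, Z).
New critical path: Join→Report = 12+6 = 18 ⇒ 18 minutes.

18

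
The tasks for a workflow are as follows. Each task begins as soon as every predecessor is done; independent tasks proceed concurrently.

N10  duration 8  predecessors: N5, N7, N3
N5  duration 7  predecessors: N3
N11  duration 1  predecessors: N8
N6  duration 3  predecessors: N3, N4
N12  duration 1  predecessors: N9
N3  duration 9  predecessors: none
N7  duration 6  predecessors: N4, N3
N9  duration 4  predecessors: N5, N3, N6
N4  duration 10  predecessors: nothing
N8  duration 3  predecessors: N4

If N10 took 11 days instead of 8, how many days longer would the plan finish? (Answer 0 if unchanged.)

Critical path before the change: N3→N5→N10 = 9+7+8 = 24 giving 24 days.
N10 is on the critical path; changing it to 11 makes that path 27 days.
That remains the longest chain; total 27 days.
Change in finish: 27 − 24 = +3 days.

3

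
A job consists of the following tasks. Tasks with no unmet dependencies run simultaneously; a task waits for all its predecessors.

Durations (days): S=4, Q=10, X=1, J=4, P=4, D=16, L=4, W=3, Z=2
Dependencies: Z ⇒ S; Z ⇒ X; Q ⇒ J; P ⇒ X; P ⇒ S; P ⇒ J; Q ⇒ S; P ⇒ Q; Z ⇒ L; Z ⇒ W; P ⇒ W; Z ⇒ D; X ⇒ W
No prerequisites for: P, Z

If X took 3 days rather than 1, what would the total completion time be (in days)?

18

Baseline: P→Q→J = 4+10+4 = 18 → 18 days.
The longest path through X is only 8 days, so X has float 10.
No other chain overtakes it, so the finish is 18 days.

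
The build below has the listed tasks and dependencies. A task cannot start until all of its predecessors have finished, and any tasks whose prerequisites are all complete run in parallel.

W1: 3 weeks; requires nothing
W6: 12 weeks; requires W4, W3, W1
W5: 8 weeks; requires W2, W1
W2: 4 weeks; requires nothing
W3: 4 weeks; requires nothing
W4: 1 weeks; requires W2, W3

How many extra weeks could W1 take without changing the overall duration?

2

Critical path: W2→W4→W6 = 4+1+12 = 17, so the finish is 17 weeks.
Longest path through W1: 15 weeks (earliest finish 3, latest finish 5).
Slack of W1 = 2 − 0 = 2 weeks.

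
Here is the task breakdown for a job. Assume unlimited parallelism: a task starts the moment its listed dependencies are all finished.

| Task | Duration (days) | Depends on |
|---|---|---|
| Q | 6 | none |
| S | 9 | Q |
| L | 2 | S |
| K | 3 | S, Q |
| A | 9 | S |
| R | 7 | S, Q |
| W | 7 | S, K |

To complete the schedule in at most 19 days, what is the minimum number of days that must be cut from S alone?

Current finish: 25 days; target: 19.
S is on every critical path, so each day cut from S cuts the finish by one (this holds down to a finish of 17).
Need 25 − 19 = 6 days off S → S becomes 3 days, finish becomes 19.

6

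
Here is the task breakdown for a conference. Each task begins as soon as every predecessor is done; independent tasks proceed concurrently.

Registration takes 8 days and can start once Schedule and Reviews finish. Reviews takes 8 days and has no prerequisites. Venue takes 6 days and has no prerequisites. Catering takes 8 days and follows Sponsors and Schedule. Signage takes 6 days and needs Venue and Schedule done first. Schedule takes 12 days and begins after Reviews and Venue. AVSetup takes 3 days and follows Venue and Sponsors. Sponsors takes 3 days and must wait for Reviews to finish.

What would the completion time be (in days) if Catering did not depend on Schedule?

Before: longest chain Reviews→Schedule→Registration = 8+12+8 = 28, finish 28.
Without Schedule→Catering, Catering's earliest start moves from 20 to 11.
New critical path: Reviews→Schedule→Registration = 8+12+8 = 28 ⇒ 28 days.

28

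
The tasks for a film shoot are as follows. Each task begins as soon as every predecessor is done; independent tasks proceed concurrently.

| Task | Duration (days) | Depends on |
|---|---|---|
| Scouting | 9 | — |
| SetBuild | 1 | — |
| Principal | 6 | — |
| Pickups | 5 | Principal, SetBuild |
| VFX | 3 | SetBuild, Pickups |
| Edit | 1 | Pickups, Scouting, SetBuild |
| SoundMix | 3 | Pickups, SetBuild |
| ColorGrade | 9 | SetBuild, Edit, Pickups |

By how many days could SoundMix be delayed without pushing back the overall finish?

7

Principal→Pickups→Edit→ColorGrade = 6+5+1+9 = 21 sets the makespan at 21 days.
SoundMix finishes as early as 14 and must finish by 21.
Slack of SoundMix = 18 − 11 = 7 days.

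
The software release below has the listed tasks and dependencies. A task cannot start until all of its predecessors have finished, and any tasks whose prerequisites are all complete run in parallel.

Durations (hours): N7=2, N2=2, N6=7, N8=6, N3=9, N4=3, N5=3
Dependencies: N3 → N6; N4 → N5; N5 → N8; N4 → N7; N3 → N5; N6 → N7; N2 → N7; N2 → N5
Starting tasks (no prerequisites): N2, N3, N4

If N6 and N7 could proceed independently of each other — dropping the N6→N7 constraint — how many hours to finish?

Before: longest chain N3→N5→N8 = 9+3+6 = 18, finish 18.
Without N6→N7, N7's earliest start moves from 16 to 3.
New critical path: N3→N5→N8 = 9+3+6 = 18 ⇒ 18 hours.

18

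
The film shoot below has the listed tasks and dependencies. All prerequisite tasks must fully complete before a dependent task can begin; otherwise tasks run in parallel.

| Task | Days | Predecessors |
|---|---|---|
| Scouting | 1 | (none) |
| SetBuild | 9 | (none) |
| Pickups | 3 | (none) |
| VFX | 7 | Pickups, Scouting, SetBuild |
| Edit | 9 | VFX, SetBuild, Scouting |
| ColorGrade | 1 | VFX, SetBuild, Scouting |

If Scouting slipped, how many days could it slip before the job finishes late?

SetBuild→VFX→Edit = 9+7+9 = 25 sets the makespan at 25 days.
Longest path through Scouting: 17 days (earliest finish 1, latest finish 9).
Float = 25 − 17 = 8.

8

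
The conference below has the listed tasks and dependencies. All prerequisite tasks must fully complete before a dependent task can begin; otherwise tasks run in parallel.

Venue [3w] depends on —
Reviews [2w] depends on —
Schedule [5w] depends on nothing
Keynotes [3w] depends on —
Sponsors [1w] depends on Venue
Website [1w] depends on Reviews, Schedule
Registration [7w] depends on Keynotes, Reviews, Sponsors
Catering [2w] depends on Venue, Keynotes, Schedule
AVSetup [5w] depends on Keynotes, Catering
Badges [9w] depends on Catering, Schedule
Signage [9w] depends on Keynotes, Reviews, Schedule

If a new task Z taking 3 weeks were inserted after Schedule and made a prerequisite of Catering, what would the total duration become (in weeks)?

Originally the job takes 16 weeks.
With Z inserted, Catering now waits for max(Venue, Keynotes, Schedule, Z).
New critical path: Schedule→Z→Catering→Badges = 5+3+2+9 = 19 ⇒ 19 weeks.

19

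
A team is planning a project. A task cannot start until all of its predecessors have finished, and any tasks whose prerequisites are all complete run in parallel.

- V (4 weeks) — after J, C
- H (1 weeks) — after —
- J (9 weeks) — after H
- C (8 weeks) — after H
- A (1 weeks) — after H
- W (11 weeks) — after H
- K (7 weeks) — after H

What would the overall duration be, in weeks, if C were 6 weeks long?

14

Baseline: H→J→V = 1+9+4 = 14 → 14 weeks.
C has 1 week of float (longest path through it is 13).
That remains the longest chain; total 14 weeks.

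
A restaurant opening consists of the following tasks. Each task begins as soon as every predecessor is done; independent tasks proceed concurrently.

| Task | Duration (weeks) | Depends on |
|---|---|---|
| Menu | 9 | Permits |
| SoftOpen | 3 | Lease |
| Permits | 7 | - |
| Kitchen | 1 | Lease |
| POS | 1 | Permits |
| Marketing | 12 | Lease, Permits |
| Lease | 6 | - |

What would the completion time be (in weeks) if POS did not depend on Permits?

19

With the dependency in place, Permits→Marketing = 7+12 = 19 sets the finish at 19 weeks.
Without Permits→POS, POS's earliest start moves from 7 to 0.
New critical path: Permits→Marketing = 7+12 = 19 ⇒ 19 weeks.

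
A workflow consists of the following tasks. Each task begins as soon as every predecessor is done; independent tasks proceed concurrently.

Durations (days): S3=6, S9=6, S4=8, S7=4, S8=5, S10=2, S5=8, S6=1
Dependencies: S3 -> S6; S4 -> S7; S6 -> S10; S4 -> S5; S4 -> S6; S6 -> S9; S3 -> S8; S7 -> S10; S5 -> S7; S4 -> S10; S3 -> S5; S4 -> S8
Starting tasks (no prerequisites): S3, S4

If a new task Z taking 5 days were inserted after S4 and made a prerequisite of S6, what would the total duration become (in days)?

22

Originally the schedule takes 22 days.
With Z inserted, S6 now waits for max(S3, S4, Z).
New critical path: S4→S5→S7→S10 = 8+8+4+2 = 22 ⇒ 22 days.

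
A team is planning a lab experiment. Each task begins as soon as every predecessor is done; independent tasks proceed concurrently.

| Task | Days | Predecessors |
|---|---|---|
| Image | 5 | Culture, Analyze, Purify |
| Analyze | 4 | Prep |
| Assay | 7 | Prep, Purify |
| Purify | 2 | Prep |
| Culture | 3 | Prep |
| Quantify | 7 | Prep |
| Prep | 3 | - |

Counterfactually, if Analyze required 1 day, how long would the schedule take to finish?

12

As given, the longest chain is Prep→Analyze→Image = 3+4+5 = 12, so the finish is 12 days.
Analyze lies on that path, so at 1 day the path becomes 9 days.
The binding chain switches to Prep→Purify→Assay = 3+2+7 = 12; finish 12 days.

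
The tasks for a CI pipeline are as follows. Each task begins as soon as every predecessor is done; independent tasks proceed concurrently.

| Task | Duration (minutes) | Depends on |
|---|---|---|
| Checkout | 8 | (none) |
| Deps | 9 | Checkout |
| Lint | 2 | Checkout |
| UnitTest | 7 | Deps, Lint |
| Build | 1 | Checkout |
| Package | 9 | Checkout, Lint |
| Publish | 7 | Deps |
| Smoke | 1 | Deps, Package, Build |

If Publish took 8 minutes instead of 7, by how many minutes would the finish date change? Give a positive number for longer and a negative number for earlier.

Actual critical path: Checkout→Deps→Publish = 8+9+7 = 24 ⇒ 24 minutes.
Publish lies on that path, so at 8 minutes the path becomes 25 minutes.
That remains the longest chain; total 25 minutes.
Change in finish: 25 − 24 = +1 minutes.

1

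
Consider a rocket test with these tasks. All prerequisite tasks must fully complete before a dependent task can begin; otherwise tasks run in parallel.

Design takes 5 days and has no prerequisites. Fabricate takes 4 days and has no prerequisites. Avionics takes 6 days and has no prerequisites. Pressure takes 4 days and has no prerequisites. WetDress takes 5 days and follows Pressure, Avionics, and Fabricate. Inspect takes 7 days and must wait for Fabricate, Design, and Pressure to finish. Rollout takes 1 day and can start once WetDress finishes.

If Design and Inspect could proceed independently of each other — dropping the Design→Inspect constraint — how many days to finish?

12

With the dependency in place, Design→Inspect = 5+7 = 12 sets the finish at 12 days.
Without Design→Inspect, Inspect's earliest start moves from 5 to 4.
After: Avionics→WetDress→Rollout = 6+5+1 = 12 → 12 days.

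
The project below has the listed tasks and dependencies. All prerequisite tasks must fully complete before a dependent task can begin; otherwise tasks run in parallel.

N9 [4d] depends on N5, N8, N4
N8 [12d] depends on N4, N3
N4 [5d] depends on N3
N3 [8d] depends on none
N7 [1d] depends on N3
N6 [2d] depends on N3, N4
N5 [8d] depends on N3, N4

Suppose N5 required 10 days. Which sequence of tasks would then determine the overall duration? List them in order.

N3, N4, N8, N9

The binding path is N3→N4→N8→N9 = 8+5+12+4 = 29; finish at 29 days.
The longest path through N5 is only 25 days, so N5 has float 4.
That remains the longest chain; total 29 days.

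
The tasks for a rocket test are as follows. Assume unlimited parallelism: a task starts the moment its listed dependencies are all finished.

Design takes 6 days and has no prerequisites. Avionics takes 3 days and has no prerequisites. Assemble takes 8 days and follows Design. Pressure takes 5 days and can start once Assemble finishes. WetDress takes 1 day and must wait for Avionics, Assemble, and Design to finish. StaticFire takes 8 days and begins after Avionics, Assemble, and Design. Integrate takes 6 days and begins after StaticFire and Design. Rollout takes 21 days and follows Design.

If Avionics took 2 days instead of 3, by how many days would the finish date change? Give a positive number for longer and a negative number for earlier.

Actual critical path: Design→Assemble→StaticFire→Integrate = 6+8+8+6 = 28 ⇒ 28 days.
The longest path through Avionics is only 17 days, so Avionics has float 11.
That remains the longest chain; total 28 days.
Change in finish: 28 − 28 = +0 days.

0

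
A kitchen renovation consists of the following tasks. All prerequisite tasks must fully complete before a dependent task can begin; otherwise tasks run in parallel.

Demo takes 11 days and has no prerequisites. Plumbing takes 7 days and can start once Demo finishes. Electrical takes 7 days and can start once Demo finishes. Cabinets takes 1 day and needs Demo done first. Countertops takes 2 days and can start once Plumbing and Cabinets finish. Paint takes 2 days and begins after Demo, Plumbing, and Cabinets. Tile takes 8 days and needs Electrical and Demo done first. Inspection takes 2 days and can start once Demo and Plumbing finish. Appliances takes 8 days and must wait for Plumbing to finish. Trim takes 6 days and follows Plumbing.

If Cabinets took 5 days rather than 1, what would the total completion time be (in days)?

26

As given, the longest chain is Demo→Plumbing→Appliances = 11+7+8 = 26, so the finish is 26 days.
Cabinets is off the critical path — its longest chain is 14 days, giving 12 of slack.
That remains the longest chain; total 26 days.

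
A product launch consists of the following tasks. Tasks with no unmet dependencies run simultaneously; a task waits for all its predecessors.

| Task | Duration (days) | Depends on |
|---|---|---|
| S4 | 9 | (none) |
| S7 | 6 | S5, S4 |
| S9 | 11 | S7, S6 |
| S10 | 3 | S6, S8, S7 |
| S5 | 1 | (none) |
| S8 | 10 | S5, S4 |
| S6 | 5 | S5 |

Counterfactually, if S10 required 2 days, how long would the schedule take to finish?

As given, the longest chain is S4→S7→S9 = 9+6+11 = 26, so the finish is 26 days.
S10 is off the critical path — its longest chain is 22 days, giving 4 of slack.
That remains the longest chain; total 26 days.

26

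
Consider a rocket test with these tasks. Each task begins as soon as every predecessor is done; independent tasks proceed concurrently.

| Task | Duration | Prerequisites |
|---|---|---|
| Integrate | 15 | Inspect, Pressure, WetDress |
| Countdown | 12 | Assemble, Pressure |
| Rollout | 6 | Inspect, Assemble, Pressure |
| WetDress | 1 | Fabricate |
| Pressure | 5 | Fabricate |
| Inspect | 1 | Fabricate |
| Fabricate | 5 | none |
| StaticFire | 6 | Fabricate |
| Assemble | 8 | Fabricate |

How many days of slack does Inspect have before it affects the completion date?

4

Critical path: Fabricate→Assemble→Countdown = 5+8+12 = 25, so the finish is 25 days.
Inspect finishes as early as 6 and must finish by 10.
So Inspect can slip 10 − 6 = 4 days.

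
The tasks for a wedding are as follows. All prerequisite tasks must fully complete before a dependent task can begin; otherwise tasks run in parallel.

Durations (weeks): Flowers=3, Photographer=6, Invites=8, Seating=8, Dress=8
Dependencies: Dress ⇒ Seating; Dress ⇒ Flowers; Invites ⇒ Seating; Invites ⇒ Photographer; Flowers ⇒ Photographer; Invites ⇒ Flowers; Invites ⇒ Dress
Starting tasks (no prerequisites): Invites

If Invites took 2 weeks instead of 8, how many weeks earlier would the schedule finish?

The binding path is Invites→Dress→Flowers→Photographer = 8+8+3+6 = 25; finish at 25 weeks.
Invites is on the critical path; changing it to 2 makes that path 19 weeks.
That remains the longest chain; total 19 weeks.
Change in finish: 19 − 25 = -6 weeks.

6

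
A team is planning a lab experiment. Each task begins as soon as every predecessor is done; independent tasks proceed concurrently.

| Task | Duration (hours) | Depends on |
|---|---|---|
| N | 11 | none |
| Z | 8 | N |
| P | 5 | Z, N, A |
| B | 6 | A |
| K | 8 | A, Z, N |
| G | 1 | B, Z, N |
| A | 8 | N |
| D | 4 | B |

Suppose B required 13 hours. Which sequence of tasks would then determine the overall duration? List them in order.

N, A, B, D

Actual critical path: N→A→B→D = 11+8+6+4 = 29 ⇒ 29 hours.
Since B is critical, the +7 change carries straight to that chain (now 36 hours).
That remains the longest chain; total 36 hours.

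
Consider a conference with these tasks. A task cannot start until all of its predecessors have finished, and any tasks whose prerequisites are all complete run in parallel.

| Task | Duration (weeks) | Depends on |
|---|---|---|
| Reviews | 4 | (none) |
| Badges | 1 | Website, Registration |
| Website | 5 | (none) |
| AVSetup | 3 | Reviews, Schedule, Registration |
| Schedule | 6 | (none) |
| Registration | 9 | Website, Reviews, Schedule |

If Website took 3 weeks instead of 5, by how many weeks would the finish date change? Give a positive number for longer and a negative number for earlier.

As given, the longest chain is Schedule→Registration→AVSetup = 6+9+3 = 18, so the finish is 18 weeks.
Website is off the critical path — its longest chain is 17 weeks, giving 1 of slack.
No other chain overtakes it, so the finish is 18 weeks.
Change in finish: 18 − 18 = +0 weeks.

0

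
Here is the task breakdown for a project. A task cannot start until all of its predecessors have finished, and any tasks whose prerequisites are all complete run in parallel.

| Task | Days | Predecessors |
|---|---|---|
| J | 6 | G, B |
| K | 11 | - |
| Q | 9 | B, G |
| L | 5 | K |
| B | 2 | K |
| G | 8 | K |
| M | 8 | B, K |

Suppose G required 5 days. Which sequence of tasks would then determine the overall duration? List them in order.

Actual critical path: K→G→Q = 11+8+9 = 28 ⇒ 28 days.
G lies on that path, so at 5 days the path becomes 25 days.
That remains the longest chain; total 25 days.

K, G, Q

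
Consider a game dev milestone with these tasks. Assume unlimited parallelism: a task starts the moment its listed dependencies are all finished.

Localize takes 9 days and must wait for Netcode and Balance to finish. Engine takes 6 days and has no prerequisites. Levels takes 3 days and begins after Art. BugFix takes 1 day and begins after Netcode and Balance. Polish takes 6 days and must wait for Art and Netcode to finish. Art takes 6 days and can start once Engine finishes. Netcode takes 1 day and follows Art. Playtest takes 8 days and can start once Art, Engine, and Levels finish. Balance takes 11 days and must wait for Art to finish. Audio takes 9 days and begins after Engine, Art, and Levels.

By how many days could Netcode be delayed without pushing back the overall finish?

10

Engine→Art→Balance→Localize = 6+6+11+9 = 32 sets the makespan at 32 days.
Netcode finishes as early as 13 and must finish by 23.
So Netcode can slip 23 − 13 = 10 days.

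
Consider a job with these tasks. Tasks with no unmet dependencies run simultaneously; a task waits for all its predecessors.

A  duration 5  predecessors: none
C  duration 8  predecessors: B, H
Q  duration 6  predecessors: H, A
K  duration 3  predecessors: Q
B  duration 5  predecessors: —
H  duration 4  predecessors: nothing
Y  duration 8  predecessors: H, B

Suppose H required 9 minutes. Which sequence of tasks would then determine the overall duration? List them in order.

As given, the longest chain is A→Q→K = 5+6+3 = 14, so the finish is 14 minutes.
H has 1 minute of float (longest path through it is 13).
The binding chain switches to H→Q→K = 9+6+3 = 18; finish 18 minutes.

H, Q, K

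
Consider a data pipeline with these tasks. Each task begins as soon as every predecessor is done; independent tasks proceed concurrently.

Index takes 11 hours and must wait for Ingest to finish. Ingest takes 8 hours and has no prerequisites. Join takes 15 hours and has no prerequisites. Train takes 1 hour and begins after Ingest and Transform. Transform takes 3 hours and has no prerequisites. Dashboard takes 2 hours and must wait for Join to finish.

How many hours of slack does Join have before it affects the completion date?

Ingest→Index = 8+11 = 19 sets the makespan at 19 hours.
The longest chain containing Join totals 17 hours.
Slack of Join = 2 − 0 = 2 hours.

2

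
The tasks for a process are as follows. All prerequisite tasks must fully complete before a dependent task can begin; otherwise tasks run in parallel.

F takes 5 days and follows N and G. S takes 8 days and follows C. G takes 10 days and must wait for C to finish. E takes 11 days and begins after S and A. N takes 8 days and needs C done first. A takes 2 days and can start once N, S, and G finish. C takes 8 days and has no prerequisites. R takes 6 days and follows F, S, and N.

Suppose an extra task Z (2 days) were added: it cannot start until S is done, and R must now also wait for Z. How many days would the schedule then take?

31

Originally the schedule takes 31 days.
With Z inserted, R now waits for max(F, S, N, Z).
New critical path: C→G→A→E = 8+10+2+11 = 31 ⇒ 31 days.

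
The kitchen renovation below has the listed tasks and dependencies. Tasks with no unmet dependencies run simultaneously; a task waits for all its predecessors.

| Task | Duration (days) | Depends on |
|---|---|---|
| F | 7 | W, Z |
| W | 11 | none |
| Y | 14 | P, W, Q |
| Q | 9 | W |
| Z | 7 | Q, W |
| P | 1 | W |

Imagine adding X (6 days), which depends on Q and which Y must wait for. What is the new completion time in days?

Originally the project takes 34 days.
With X inserted, Y now waits for max(P, W, Q, X).
New critical path: W→Q→X→Y = 11+9+6+14 = 40 ⇒ 40 days.

40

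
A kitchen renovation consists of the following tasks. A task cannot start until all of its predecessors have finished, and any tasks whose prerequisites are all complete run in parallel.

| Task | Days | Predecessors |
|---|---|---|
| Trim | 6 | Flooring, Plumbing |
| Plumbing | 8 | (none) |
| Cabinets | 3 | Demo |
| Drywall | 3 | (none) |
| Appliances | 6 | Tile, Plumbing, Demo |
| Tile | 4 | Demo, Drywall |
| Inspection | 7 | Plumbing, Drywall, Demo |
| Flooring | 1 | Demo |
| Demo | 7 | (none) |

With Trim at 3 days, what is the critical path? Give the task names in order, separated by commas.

As given, the longest chain is Demo→Tile→Appliances = 7+4+6 = 17, so the finish is 17 days.
The longest path through Trim is only 14 days, so Trim has float 3.
That remains the longest chain; total 17 days.

Demo, Tile, Appliances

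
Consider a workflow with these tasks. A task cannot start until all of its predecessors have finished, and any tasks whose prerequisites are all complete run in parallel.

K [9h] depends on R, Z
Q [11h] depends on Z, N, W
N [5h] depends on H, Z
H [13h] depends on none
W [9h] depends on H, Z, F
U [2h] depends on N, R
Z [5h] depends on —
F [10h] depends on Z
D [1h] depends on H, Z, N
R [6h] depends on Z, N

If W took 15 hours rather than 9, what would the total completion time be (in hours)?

41

Critical path before the change: Z→F→W→Q = 5+10+9+11 = 35 giving 35 hours.
W lies on that path, so at 15 hours the path becomes 41 hours.
The critical path is still Z→F→W→Q; finish is now 41 hours.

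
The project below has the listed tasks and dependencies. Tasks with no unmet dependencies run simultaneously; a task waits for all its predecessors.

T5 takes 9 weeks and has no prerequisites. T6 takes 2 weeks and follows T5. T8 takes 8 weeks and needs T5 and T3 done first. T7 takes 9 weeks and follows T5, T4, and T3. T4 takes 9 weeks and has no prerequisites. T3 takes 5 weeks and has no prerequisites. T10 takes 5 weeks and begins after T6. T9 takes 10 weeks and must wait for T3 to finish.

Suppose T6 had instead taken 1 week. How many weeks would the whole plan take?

18

The binding path is T4→T7 = 9+9 = 18; finish at 18 weeks.
T6 has 2 weeks of float (longest path through it is 16).
That remains the longest chain; total 18 weeks.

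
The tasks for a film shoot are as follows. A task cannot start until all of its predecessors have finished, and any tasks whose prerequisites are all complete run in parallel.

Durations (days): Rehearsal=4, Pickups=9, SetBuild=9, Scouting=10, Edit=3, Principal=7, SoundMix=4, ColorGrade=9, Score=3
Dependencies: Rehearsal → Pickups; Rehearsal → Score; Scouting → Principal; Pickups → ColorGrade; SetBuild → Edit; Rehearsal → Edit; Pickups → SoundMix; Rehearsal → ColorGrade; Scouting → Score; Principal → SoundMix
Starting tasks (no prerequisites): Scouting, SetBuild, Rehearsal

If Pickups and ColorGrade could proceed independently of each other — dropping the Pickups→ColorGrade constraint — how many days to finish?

21

Before: longest chain Rehearsal→Pickups→ColorGrade = 4+9+9 = 22, finish 22.
Without Pickups→ColorGrade, ColorGrade's earliest start moves from 13 to 4.
New critical path: Scouting→Principal→SoundMix = 10+7+4 = 21 ⇒ 21 days.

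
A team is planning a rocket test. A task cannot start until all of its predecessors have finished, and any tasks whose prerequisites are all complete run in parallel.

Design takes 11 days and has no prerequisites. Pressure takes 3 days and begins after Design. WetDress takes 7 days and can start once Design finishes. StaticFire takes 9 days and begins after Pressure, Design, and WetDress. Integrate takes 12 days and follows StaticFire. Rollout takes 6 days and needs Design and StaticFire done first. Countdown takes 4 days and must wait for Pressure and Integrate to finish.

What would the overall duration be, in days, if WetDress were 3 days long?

Actual critical path: Design→WetDress→StaticFire→Integrate→Countdown = 11+7+9+12+4 = 43 ⇒ 43 days.
WetDress is on the critical path; changing it to 3 makes that path 39 days.
Now Design→Pressure→StaticFire→Integrate→Countdown = 11+3+9+12+4 = 39 is longest, so the finish becomes 39 days.

39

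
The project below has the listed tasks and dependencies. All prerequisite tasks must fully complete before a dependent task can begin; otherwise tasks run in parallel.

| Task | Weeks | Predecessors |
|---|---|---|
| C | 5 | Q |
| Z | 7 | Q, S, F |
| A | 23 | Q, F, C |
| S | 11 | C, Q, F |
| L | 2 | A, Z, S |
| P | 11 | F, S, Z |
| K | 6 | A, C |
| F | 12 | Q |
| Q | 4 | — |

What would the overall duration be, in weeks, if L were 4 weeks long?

45

Baseline: Q→F→S→Z→P = 4+12+11+7+11 = 45 → 45 weeks.
L is off the critical path — its longest chain is 41 weeks, giving 4 of slack.
That remains the longest chain; total 45 weeks.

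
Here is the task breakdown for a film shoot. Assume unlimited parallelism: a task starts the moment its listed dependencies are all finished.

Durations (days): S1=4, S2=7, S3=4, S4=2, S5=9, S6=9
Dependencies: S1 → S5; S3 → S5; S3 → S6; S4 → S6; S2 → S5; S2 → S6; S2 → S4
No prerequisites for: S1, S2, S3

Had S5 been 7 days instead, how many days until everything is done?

Actual critical path: S2→S4→S6 = 7+2+9 = 18 ⇒ 18 days.
The longest path through S5 is only 16 days, so S5 has float 2.
No other chain overtakes it, so the finish is 18 days.

18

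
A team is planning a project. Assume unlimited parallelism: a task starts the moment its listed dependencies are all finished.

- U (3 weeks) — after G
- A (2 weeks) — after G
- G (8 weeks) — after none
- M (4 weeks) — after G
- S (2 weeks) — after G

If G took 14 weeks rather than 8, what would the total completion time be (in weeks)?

18

The binding path is G→M = 8+4 = 12; finish at 12 weeks.
G lies on that path, so at 14 weeks the path becomes 18 weeks.
That remains the longest chain; total 18 weeks.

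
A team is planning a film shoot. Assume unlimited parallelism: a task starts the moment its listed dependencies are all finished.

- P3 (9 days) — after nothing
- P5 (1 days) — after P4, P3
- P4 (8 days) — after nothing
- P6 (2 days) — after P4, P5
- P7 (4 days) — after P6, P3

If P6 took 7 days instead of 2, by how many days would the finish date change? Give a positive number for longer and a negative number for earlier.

5

Baseline: P3→P5→P6→P7 = 9+1+2+4 = 16 → 16 days.
P6 is on the critical path; changing it to 7 makes that path 21 days.
That remains the longest chain; total 21 days.
Change in finish: 21 − 16 = +5 days.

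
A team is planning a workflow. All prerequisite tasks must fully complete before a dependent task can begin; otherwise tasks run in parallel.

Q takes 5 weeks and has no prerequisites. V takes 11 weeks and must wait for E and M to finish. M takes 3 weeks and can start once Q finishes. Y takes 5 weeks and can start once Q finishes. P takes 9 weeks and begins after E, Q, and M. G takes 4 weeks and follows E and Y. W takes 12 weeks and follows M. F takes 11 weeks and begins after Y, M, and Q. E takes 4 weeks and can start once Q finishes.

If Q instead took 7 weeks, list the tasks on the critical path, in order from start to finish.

Q, Y, F

Baseline: Q→Y→F = 5+5+11 = 21 → 21 weeks.
Q is on the critical path; changing it to 7 makes that path 23 weeks.
That remains the longest chain; total 23 weeks.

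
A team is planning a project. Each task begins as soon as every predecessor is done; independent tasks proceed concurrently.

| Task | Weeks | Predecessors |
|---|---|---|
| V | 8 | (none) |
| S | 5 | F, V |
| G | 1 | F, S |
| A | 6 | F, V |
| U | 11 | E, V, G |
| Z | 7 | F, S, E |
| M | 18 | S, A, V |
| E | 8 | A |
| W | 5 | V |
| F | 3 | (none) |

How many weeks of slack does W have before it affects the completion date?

V→A→E→U = 8+6+8+11 = 33 sets the makespan at 33 weeks.
The longest chain containing W totals 13 weeks.
Slack of W = 28 − 8 = 20 weeks.

20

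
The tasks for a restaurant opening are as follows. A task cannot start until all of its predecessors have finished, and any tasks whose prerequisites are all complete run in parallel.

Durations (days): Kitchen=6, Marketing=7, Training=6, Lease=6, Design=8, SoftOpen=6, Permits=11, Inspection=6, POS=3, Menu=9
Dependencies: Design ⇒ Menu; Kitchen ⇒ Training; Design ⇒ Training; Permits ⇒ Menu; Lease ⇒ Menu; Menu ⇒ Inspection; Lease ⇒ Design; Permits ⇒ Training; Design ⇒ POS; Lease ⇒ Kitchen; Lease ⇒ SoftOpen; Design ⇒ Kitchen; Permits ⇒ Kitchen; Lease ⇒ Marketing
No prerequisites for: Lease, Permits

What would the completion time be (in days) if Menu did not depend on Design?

Before: longest chain Lease→Design→Menu→Inspection = 6+8+9+6 = 29, finish 29.
Without Design→Menu, Menu's earliest start moves from 14 to 11.
After: Lease→Design→Kitchen→Training = 6+8+6+6 = 26 → 26 days.

26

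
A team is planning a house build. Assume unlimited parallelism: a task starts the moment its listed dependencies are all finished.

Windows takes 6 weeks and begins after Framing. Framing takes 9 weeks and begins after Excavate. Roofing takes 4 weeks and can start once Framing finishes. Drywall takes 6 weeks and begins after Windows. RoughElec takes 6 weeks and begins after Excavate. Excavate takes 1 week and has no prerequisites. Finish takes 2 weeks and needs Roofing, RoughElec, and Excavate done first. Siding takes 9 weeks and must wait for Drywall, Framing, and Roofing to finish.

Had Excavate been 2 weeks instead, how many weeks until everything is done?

32

Baseline: Excavate→Framing→Windows→Drywall→Siding = 1+9+6+6+9 = 31 → 31 weeks.
Excavate is on the critical path; changing it to 2 makes that path 32 weeks.
That remains the longest chain; total 32 weeks.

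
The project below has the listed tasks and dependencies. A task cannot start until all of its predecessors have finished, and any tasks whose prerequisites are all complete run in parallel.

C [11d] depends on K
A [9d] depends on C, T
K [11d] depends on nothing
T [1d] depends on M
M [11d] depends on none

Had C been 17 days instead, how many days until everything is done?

37

Actual critical path: K→C→A = 11+11+9 = 31 ⇒ 31 days.
C lies on that path, so at 17 days the path becomes 37 days.
No other chain overtakes it, so the finish is 37 days.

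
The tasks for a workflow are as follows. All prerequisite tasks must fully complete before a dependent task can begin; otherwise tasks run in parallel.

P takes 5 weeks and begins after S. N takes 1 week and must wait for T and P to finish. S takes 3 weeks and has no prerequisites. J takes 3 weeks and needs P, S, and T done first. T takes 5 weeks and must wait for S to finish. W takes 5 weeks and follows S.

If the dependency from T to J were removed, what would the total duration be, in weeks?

11

With the dependency in place, S→T→J = 3+5+3 = 11 sets the finish at 11 weeks.
Dropping T→J doesn't change J's earliest start (8); another predecessor still binds.
After: S→P→J = 3+5+3 = 11 → 11 weeks.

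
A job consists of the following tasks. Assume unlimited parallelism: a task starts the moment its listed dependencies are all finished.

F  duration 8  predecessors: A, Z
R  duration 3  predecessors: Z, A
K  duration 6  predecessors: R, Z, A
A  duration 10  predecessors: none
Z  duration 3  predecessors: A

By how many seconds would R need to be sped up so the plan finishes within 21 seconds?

1

Current finish: 22 seconds; target: 21.
R is on every critical path, so each second cut from R cuts the finish by one (this holds down to a finish of 21).
Need 22 − 21 = 1 second off R → R becomes 2 seconds, finish becomes 21.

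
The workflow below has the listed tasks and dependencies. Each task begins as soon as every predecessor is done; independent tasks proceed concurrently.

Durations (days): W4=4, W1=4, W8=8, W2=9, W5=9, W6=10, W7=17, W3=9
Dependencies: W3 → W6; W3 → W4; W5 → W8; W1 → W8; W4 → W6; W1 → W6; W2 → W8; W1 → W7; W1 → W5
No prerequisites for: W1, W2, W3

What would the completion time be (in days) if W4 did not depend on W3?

With the dependency in place, W3→W4→W6 = 9+4+10 = 23 sets the finish at 23 days.
Without W3→W4, W4's earliest start moves from 9 to 0.
The longest chain is now W1→W5→W8 = 4+9+8 = 21, so the schedule takes 21 days.

21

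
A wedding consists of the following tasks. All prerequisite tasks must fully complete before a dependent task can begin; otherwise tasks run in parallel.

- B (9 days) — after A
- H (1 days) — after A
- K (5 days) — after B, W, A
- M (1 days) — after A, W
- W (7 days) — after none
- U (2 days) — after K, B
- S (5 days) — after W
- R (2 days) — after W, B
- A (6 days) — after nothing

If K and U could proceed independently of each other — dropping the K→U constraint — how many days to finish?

Original critical path: A→B→K→U = 6+9+5+2 = 22 ⇒ 22 days.
Without K→U, U's earliest start moves from 20 to 15.
After: A→B→K = 6+9+5 = 20 → 20 days.

20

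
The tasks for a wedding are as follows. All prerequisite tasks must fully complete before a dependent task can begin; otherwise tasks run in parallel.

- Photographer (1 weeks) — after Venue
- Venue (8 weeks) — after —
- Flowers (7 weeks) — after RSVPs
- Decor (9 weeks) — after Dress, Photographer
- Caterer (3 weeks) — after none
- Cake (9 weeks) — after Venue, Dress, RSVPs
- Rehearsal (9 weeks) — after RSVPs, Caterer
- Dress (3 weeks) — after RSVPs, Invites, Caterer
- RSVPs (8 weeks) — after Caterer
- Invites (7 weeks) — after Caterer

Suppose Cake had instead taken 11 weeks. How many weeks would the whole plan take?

Critical path before the change: Caterer→RSVPs→Dress→Cake = 3+8+3+9 = 23 giving 23 weeks.
Cake is on the critical path; changing it to 11 makes that path 25 weeks.
The critical path is still Caterer→RSVPs→Dress→Cake; finish is now 25 weeks.

25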